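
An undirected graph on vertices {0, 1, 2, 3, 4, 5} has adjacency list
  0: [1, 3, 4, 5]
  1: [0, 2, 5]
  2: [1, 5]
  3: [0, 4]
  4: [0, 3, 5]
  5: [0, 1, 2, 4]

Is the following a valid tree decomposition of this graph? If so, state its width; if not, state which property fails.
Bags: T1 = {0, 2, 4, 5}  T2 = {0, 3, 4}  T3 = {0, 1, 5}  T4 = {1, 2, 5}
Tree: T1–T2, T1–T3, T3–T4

No — bags containing vertex 2 are not connected in the tree.

A tree decomposition must satisfy three properties: every vertex lies in some bag; for every edge, both endpoints lie together in some bag; and for every vertex, the bags containing it form a connected subtree. Here bags containing vertex 2 are not connected in the tree, so the decomposition is invalid.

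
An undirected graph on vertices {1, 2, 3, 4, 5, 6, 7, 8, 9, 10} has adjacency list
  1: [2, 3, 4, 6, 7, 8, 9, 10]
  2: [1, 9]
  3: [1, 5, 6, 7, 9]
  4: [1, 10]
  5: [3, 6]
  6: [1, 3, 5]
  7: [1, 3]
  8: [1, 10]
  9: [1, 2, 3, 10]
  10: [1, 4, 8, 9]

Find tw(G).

2

A width-2 tree decomposition is:
Bags: B1 = {1, 3, 9}  B2 = {1, 3, 6}  B3 = {1, 2, 9}  B4 = {1, 9, 10}  B5 = {1, 8, 10}  B6 = {3, 5, 6}  B7 = {1, 4, 10}  B8 = {1, 3, 7}
Tree: B1–B2, B1–B3, B3–B4, B4–B5, B2–B6, B5–B7, B2–B8
The largest bag has 3 vertices, giving width 2; this decomposition certifies tw(G) ≤ 2. Conversely, {1, 2, 9} is a clique of size 3, and the vertices of any clique must share a bag in every tree decomposition; so some bag has ≥ 3 vertices and tw(G) ≥ 2. Hence tw(G) = 2 exactly.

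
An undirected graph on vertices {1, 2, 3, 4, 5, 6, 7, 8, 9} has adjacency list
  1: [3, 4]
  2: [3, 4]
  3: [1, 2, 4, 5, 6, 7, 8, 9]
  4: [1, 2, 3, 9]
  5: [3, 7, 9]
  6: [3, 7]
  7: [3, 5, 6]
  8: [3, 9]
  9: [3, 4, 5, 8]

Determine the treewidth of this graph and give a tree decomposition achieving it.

Treewidth 2.
One such decomposition:
Bags: B1 = {3, 5, 9}  B2 = {3, 4, 9}  B3 = {1, 3, 4}  B4 = {3, 5, 7}  B5 = {2, 3, 4}  B6 = {3, 6, 7}  B7 = {3, 8, 9}
Tree: B1–B2, B2–B3, B1–B4, B3–B5, B4–B6, B2–B7

Every bag has size at most 3, so the width is 3 − 1 = 2 and tw(G) ≤ 2. Conversely, {3, 4, 9} is a clique of size 3, and the vertices of any clique must share a bag in every tree decomposition; so some bag has ≥ 3 vertices and tw(G) ≥ 2. The upper and lower bounds meet at 2, so that is the treewidth.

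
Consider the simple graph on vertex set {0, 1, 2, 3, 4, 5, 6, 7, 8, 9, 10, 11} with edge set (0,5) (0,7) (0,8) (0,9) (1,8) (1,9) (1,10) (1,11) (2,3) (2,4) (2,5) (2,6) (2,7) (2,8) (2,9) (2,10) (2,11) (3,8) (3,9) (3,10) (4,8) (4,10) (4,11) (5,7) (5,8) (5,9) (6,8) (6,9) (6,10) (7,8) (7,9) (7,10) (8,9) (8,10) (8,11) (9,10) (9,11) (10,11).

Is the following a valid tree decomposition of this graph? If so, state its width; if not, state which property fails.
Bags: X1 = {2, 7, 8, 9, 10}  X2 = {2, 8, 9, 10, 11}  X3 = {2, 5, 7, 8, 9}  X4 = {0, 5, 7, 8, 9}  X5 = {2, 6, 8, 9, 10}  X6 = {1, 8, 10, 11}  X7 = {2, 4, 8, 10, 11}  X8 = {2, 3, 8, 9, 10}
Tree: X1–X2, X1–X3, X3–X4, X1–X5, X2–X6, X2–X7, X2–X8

No — edge (9,1) lies in no bag.

A tree decomposition must satisfy three properties: every vertex lies in some bag; for every edge, both endpoints lie together in some bag; and for every vertex, the bags containing it form a connected subtree. Here edge (9,1) lies in no bag, so the decomposition is invalid.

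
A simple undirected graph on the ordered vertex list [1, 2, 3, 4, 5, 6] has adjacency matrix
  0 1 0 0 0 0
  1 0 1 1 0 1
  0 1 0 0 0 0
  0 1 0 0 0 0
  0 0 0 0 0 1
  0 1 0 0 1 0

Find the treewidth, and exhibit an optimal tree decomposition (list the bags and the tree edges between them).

The largest bag has 2 vertices, giving width 1; this decomposition certifies tw(G) ≤ 1. G has an edge, so its treewidth is at least 1. The upper and lower bounds meet at 1, so that is the treewidth.

Treewidth 1.
Bags: B1 = {2, 4}  B2 = {2, 6}  B3 = {1, 2}  B4 = {5, 6}  B5 = {2, 3}
Tree: B1–B2, B2–B3, B2–B4, B2–B5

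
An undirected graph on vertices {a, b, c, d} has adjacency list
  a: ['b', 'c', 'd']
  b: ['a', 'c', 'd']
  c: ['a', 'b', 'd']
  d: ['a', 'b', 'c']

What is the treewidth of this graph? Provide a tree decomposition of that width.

Treewidth 3.
One optimal decomposition is:
Bags: B1 = {a, b, c, d}
Tree: (single bag)

A single bag containing all 4 vertices is trivially a valid decomposition of width 3. Conversely, {a, b, c, d} is a clique of size 4, and the vertices of any clique must share a bag in every tree decomposition; so some bag has ≥ 4 vertices and tw(G) ≥ 3. Combining the bounds, tw(G) = 3.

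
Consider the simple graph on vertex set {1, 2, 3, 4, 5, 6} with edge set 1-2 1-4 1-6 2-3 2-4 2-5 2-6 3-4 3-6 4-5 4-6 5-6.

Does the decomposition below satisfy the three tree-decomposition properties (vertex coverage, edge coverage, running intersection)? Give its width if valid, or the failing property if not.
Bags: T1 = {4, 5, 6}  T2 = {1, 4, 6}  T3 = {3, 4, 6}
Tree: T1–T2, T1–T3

No — vertex 2 appears in no bag.

A tree decomposition must satisfy three properties: every vertex lies in some bag; for every edge, both endpoints lie together in some bag; and for every vertex, the bags containing it form a connected subtree. Here vertex 2 appears in no bag, so the decomposition is invalid.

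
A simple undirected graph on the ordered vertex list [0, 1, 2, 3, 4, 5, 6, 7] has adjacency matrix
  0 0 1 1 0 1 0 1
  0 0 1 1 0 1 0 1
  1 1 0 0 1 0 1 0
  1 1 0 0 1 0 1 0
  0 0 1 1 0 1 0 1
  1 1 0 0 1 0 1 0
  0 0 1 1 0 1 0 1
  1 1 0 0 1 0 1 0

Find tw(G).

A width-4 tree decomposition is:
Bags: B1 = {2, 3, 5, 6, 7}  B2 = {1, 2, 3, 5, 7}  B3 = {0, 2, 3, 5, 7}  B4 = {2, 3, 4, 5, 7}
Tree: B1–B2, B2–B3, B3–B4
Each bag holds 5 vertices, so the decomposition has width 4, which upper-bounds the treewidth. For the lower bound: the 5 vertex sets {5,6}, {1,2}, {0,3}, {7}, {4} are disjoint, each induces a connected subgraph, and every pair is joined by at least one edge of G. Contracting each set to a single vertex therefore yields K_{5} as a minor, and since treewidth is minor-monotone, tw(G) ≥ tw(K_{5}) = 4. The upper and lower bounds meet at 4, so that is the treewidth.

4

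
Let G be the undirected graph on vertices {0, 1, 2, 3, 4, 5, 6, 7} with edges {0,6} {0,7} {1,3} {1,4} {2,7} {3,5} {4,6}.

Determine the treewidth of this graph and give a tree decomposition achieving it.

Treewidth 1.
One such decomposition:
Bags: B1 = {3, 5}  B2 = {1, 3}  B3 = {1, 4}  B4 = {4, 6}  B5 = {0, 6}  B6 = {0, 7}  B7 = {2, 7}
Tree: B1–B2, B2–B3, B3–B4, B4–B5, B5–B6, B6–B7

Every bag has size at most 2, so the width is 2 − 1 = 1 and tw(G) ≤ 1. Since G has at least one edge (e.g. 5–3), it is not an edgeless graph, so tw(G) ≥ 1. Hence tw(G) = 1 exactly.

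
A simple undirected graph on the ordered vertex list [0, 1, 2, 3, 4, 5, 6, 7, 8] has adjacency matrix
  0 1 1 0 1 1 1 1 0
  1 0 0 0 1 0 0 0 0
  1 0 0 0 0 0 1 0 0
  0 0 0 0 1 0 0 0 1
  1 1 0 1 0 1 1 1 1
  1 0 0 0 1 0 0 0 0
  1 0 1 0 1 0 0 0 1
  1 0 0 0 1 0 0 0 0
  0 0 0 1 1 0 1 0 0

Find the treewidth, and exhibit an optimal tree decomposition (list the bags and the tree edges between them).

Treewidth 2.
Bags: B1 = {4, 6, 8}  B2 = {3, 4, 8}  B3 = {0, 4, 6}  B4 = {0, 4, 7}  B5 = {0, 4, 5}  B6 = {0, 2, 6}  B7 = {0, 1, 4}
Tree: B1–B2, B1–B3, B3–B4, B3–B5, B3–B6, B3–B7

Every bag has size at most 3, so the width is 3 − 1 = 2 and tw(G) ≤ 2. For the lower bound, the 3 vertices {0, 2, 6} are pairwise adjacent, and any tree decomposition puts a clique entirely inside one bag — forcing width ≥ 2. The upper and lower bounds meet at 2, so that is the treewidth.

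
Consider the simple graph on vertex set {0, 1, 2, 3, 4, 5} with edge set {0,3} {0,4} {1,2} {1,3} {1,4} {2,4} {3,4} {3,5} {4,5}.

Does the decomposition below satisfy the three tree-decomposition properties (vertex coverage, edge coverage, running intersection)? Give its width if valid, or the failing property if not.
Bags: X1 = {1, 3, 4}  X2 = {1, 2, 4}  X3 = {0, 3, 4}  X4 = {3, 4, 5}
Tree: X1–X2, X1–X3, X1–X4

Yes; width 2.

Vertex coverage: the bags together contain {0, 1, 2, 3, 4, 5}, the full vertex set. Edge coverage: each edge of G has both endpoints in at least one bag. Running intersection: for every vertex, the bags containing it form a connected subtree. All three properties hold, so this is a valid tree decomposition of width max|bag| − 1 = 2, and hence tw(G) ≤ 2.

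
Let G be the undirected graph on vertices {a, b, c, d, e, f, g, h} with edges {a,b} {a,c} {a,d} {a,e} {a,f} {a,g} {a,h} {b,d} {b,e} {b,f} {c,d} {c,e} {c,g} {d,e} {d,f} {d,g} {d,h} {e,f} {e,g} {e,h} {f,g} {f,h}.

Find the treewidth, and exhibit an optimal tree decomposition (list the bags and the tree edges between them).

Every bag has size at most 5, so the width is 5 − 1 = 4 and tw(G) ≤ 4. On the other hand G contains the 5-clique {a, c, d, e, g}. A clique must lie in a single bag of any decomposition, so no decomposition can have width below 4. Hence tw(G) = 4 exactly.

Treewidth 4.
One optimal decomposition is:
Bags: B1 = {a, c, d, e, g}  B2 = {a, d, e, f, g}  B3 = {a, d, e, f, h}  B4 = {a, b, d, e, f}
Tree: B1–B2, B2–B3, B3–B4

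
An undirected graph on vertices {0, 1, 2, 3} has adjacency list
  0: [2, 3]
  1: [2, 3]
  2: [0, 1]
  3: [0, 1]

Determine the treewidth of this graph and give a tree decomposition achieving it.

Treewidth 2.
One optimal decomposition is:
Bags: B1 = {0, 2, 3}  B2 = {1, 2, 3}
Tree: B1–B2

The largest bag has 3 vertices, giving width 2; this decomposition certifies tw(G) ≤ 2. Since 3–0–2–1–3 is a cycle in G, G is not acyclic. Forests are exactly the graphs of treewidth ≤ 1, so tw(G) ≥ 2. Therefore the treewidth is 2.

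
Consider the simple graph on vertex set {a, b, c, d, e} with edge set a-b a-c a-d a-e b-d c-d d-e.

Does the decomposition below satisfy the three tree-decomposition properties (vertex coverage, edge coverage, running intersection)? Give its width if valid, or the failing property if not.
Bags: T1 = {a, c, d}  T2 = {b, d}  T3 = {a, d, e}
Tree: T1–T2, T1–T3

A tree decomposition must satisfy three properties: every vertex lies in some bag; for every edge, both endpoints lie together in some bag; and for every vertex, the bags containing it form a connected subtree. Here edge (a,b) lies in no bag, so the decomposition is invalid.

No — edge (a,b) lies in no bag.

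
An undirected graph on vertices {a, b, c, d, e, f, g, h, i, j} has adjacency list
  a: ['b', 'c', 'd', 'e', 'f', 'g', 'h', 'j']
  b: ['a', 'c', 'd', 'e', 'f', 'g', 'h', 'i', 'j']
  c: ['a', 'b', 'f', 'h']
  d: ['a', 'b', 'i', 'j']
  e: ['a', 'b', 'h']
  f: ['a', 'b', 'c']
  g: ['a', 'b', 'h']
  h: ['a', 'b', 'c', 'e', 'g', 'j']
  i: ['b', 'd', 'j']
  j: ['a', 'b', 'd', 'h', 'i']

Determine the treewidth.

3

A width-3 tree decomposition is:
Bags: B1 = {a, b, c, h}  B2 = {a, b, e, h}  B3 = {a, b, h, j}  B4 = {a, b, d, j}  B5 = {a, b, c, f}  B6 = {b, d, i, j}  B7 = {a, b, g, h}
Tree: B1–B2, B1–B3, B3–B4, B1–B5, B4–B6, B3–B7
Each bag holds 4 vertices, so the decomposition has width 3, which upper-bounds the treewidth. Conversely, {a, b, d, j} is a clique of size 4, and the vertices of any clique must share a bag in every tree decomposition; so some bag has ≥ 4 vertices and tw(G) ≥ 3. Combining the bounds, tw(G) = 3.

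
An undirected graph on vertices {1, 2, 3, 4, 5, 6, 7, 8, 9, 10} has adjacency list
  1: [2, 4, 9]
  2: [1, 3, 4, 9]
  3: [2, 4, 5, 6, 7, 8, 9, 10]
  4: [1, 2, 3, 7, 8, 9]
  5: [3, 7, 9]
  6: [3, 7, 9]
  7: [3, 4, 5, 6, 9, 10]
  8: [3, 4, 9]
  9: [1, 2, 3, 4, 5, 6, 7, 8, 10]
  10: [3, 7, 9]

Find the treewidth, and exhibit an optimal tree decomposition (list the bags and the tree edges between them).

The largest bag has 4 vertices, giving width 3; this decomposition certifies tw(G) ≤ 3. On the other hand G contains the 4-clique {1, 2, 4, 9}. A clique must lie in a single bag of any decomposition, so no decomposition can have width below 3. The upper and lower bounds meet at 3, so that is the treewidth.

Treewidth 3.
One such decomposition:
Bags: B1 = {3, 7, 9, 10}  B2 = {3, 4, 7, 9}  B3 = {2, 3, 4, 9}  B4 = {1, 2, 4, 9}  B5 = {3, 5, 7, 9}  B6 = {3, 4, 8, 9}  B7 = {3, 6, 7, 9}
Tree: B1–B2, B2–B3, B3–B4, B1–B5, B2–B6, B1–B7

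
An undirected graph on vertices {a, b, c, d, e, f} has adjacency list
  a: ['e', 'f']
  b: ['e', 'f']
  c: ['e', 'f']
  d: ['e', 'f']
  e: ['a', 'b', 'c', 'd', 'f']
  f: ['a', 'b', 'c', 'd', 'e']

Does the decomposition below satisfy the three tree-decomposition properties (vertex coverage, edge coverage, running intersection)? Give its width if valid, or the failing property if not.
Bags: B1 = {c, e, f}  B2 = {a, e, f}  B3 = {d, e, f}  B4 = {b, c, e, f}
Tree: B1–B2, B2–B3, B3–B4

A tree decomposition must satisfy three properties: every vertex lies in some bag; for every edge, both endpoints lie together in some bag; and for every vertex, the bags containing it form a connected subtree. Here bags containing vertex c are not connected in the tree, so the decomposition is invalid.

No — bags containing vertex c are not connected in the tree.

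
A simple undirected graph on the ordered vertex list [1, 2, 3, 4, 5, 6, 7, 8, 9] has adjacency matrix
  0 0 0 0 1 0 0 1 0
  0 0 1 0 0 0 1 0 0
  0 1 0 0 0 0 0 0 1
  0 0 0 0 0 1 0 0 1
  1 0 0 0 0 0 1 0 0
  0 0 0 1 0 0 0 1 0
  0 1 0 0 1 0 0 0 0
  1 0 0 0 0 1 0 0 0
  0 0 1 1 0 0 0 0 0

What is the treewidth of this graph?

A width-2 tree decomposition is:
Bags: B1 = {2, 3, 9}  B2 = {2, 7, 9}  B3 = {5, 7, 9}  B4 = {1, 5, 9}  B5 = {1, 8, 9}  B6 = {6, 8, 9}  B7 = {4, 6, 9}
Tree: B1–B2, B2–B3, B3–B4, B4–B5, B5–B6, B6–B7
Every bag has size at most 3, so the width is 3 − 1 = 2 and tw(G) ≤ 2. For the lower bound, G contains the cycle 9–3–2–7–5–1–8–6–4–9, so G is not a forest; only forests have treewidth ≤ 1, hence tw(G) ≥ 2. Therefore the treewidth is 2.

2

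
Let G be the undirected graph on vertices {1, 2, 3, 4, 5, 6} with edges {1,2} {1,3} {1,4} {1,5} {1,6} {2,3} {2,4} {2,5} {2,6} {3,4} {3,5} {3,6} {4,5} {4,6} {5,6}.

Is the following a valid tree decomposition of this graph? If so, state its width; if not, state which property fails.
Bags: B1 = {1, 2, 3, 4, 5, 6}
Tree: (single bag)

Yes; width 5.

Every vertex of G appears in some bag (union = {1, 2, 3, 4, 5, 6}); every edge is covered by a bag; and for each vertex v the set of bags containing v is connected in the bag tree. The decomposition is therefore valid. The largest bag has 6 vertices, so the width is 5.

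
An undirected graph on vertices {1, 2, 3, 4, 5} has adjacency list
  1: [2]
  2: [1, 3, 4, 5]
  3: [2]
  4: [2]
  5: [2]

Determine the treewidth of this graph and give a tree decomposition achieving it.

Every bag has size at most 2, so the width is 2 − 1 = 1 and tw(G) ≤ 1. G has an edge, so its treewidth is at least 1. Combining the bounds, tw(G) = 1.

Treewidth 1.
Bags: B1 = {2, 4}  B2 = {2, 5}  B3 = {2, 3}  B4 = {1, 2}
Tree: B1–B2, B1–B3, B1–B4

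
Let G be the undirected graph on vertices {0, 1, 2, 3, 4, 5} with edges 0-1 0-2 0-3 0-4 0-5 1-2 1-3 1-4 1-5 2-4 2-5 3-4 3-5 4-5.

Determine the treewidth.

4

A width-4 tree decomposition is:
Bags: B1 = {0, 1, 2, 4, 5}  B2 = {0, 1, 3, 4, 5}
Tree: B1–B2
Each bag holds 5 vertices, so the decomposition has width 4, which upper-bounds the treewidth. Conversely, {0, 1, 2, 4, 5} is a clique of size 5, and the vertices of any clique must share a bag in every tree decomposition; so some bag has ≥ 5 vertices and tw(G) ≥ 4. The upper and lower bounds meet at 4, so that is the treewidth.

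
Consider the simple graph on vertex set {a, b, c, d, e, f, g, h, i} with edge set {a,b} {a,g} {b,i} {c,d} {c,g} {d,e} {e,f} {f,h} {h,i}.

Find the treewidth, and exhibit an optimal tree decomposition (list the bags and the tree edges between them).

Every bag has size at most 3, so the width is 3 − 1 = 2 and tw(G) ≤ 2. The edges a–b–i–h–f–e–d–c–g–a form a cycle, so G is not a tree and its treewidth is at least 2. Therefore the treewidth is 2.

Treewidth 2.
Bags: B1 = {a, b, i}  B2 = {a, h, i}  B3 = {a, f, h}  B4 = {a, e, f}  B5 = {a, d, e}  B6 = {a, c, d}  B7 = {a, c, g}
Tree: B1–B2, B2–B3, B3–B4, B4–B5, B5–B6, B6–B7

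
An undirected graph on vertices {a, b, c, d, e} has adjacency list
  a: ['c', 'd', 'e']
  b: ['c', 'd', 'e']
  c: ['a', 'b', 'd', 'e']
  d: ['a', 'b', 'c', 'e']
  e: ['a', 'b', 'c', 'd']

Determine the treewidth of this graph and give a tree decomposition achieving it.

Every bag has size at most 4, so the width is 4 − 1 = 3 and tw(G) ≤ 3. Conversely, {a, c, d, e} is a clique of size 4, and the vertices of any clique must share a bag in every tree decomposition; so some bag has ≥ 4 vertices and tw(G) ≥ 3. The upper and lower bounds meet at 3, so that is the treewidth.

Treewidth 3.
Bags: B1 = {a, c, d, e}  B2 = {b, c, d, e}
Tree: B1–B2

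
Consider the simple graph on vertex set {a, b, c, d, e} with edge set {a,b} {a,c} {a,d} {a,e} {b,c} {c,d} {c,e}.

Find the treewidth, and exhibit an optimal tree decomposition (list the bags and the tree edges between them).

Treewidth 2.
One optimal decomposition is:
Bags: B1 = {a, c, e}  B2 = {a, c, d}  B3 = {a, b, c}
Tree: B1–B2, B1–B3

Every bag has size at most 3, so the width is 3 − 1 = 2 and tw(G) ≤ 2. On the other hand G contains the 3-clique {a, c, d}. A clique must lie in a single bag of any decomposition, so no decomposition can have width below 2. Therefore the treewidth is 2.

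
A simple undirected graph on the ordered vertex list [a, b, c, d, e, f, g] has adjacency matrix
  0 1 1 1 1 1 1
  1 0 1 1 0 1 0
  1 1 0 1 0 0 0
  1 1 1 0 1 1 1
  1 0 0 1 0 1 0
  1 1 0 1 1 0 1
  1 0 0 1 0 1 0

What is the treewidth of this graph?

3

A width-3 tree decomposition is:
Bags: B1 = {a, b, c, d}  B2 = {a, b, d, f}  B3 = {a, d, e, f}  B4 = {a, d, f, g}
Tree: B1–B2, B2–B3, B3–B4
Every bag has size at most 4, so the width is 4 − 1 = 3 and tw(G) ≤ 3. On the other hand G contains the 4-clique {a, b, c, d}. A clique must lie in a single bag of any decomposition, so no decomposition can have width below 3. Therefore the treewidth is 3.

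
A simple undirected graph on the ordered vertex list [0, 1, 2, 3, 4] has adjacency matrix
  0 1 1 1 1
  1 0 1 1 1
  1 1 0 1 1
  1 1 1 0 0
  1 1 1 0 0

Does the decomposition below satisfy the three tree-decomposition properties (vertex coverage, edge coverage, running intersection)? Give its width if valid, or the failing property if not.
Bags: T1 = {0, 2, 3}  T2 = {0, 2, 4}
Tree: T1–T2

No — vertex 1 appears in no bag.

A tree decomposition must satisfy three properties: every vertex lies in some bag; for every edge, both endpoints lie together in some bag; and for every vertex, the bags containing it form a connected subtree. Here vertex 1 appears in no bag, so the decomposition is invalid.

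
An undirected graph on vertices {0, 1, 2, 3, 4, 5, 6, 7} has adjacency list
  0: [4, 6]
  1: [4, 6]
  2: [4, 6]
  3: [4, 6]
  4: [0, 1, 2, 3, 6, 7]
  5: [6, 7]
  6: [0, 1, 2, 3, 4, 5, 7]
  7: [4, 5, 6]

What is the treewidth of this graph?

2

A width-2 tree decomposition is:
Bags: B1 = {1, 4, 6}  B2 = {0, 4, 6}  B3 = {2, 4, 6}  B4 = {3, 4, 6}  B5 = {4, 6, 7}  B6 = {5, 6, 7}
Tree: B1–B2, B2–B3, B1–B4, B3–B5, B5–B6
The largest bag has 3 vertices, giving width 2; this decomposition certifies tw(G) ≤ 2. On the other hand G contains the 3-clique {0, 4, 6}. A clique must lie in a single bag of any decomposition, so no decomposition can have width below 2. Hence tw(G) = 2 exactly.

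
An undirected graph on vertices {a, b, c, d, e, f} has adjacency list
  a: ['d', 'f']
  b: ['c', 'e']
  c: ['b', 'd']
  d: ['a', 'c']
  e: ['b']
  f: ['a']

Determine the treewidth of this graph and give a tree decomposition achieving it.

Treewidth 1.
One such decomposition:
Bags: B1 = {a, f}  B2 = {a, d}  B3 = {c, d}  B4 = {b, c}  B5 = {b, e}
Tree: B1–B2, B2–B3, B3–B4, B4–B5

Each bag holds 2 vertices, so the decomposition has width 1, which upper-bounds the treewidth. G has an edge, so its treewidth is at least 1. Hence tw(G) = 1 exactly.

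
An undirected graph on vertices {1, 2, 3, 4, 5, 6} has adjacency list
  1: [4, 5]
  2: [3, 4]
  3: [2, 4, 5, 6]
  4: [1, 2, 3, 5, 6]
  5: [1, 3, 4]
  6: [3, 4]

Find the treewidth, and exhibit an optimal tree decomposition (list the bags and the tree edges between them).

Treewidth 2.
One optimal decomposition is:
Bags: B1 = {3, 4, 5}  B2 = {3, 4, 6}  B3 = {1, 4, 5}  B4 = {2, 3, 4}
Tree: B1–B2, B1–B3, B1–B4

Each bag holds 3 vertices, so the decomposition has width 2, which upper-bounds the treewidth. Conversely, {1, 4, 5} is a clique of size 3, and the vertices of any clique must share a bag in every tree decomposition; so some bag has ≥ 3 vertices and tw(G) ≥ 2. Therefore the treewidth is 2.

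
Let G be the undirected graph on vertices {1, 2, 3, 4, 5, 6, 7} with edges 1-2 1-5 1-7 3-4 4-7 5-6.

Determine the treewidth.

A width-1 tree decomposition is:
Bags: B1 = {4, 7}  B2 = {1, 7}  B3 = {1, 5}  B4 = {1, 2}  B5 = {3, 4}  B6 = {5, 6}
Tree: B1–B2, B2–B3, B3–B4, B1–B5, B3–B6
The largest bag has 2 vertices, giving width 1; this decomposition certifies tw(G) ≤ 1. Any graph with an edge has treewidth ≥ 1, and G has the edge 4–7. Hence tw(G) = 1 exactly.

1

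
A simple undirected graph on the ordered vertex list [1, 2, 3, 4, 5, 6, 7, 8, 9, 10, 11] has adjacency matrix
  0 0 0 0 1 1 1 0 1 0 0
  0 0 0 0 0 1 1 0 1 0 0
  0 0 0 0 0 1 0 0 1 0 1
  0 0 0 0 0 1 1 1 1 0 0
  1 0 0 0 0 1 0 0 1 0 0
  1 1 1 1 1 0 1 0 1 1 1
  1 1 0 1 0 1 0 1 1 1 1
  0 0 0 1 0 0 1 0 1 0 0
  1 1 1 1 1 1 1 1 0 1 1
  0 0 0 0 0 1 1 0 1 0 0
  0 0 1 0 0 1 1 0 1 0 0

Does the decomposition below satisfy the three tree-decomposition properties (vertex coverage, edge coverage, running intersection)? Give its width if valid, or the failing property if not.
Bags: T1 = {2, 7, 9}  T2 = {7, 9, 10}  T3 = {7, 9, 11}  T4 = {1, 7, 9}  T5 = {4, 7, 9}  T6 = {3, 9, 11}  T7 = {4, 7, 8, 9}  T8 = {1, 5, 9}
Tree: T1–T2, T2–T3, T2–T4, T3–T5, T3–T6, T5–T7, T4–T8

A tree decomposition must satisfy three properties: every vertex lies in some bag; for every edge, both endpoints lie together in some bag; and for every vertex, the bags containing it form a connected subtree. Here vertex 6 appears in no bag, so the decomposition is invalid.

No — vertex 6 appears in no bag.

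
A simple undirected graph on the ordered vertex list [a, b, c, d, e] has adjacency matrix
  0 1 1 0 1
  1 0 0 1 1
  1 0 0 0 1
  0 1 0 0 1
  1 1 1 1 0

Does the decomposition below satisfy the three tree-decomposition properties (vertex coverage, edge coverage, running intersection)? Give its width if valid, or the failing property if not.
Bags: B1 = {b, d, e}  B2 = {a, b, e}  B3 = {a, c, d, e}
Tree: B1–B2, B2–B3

A tree decomposition must satisfy three properties: every vertex lies in some bag; for every edge, both endpoints lie together in some bag; and for every vertex, the bags containing it form a connected subtree. Here bags containing vertex d are not connected in the tree, so the decomposition is invalid.

No — bags containing vertex d are not connected in the tree.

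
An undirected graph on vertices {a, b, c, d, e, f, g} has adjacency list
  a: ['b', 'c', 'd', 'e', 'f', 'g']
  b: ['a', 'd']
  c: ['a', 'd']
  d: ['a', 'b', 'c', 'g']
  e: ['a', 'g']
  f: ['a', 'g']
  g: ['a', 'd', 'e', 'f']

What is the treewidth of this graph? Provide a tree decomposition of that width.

Treewidth 2.
One optimal decomposition is:
Bags: B1 = {a, d, g}  B2 = {a, c, d}  B3 = {a, e, g}  B4 = {a, f, g}  B5 = {a, b, d}
Tree: B1–B2, B1–B3, B3–B4, B1–B5

Each bag holds 3 vertices, so the decomposition has width 2, which upper-bounds the treewidth. On the other hand G contains the 3-clique {a, d, g}. A clique must lie in a single bag of any decomposition, so no decomposition can have width below 2. Combining the bounds, tw(G) = 2.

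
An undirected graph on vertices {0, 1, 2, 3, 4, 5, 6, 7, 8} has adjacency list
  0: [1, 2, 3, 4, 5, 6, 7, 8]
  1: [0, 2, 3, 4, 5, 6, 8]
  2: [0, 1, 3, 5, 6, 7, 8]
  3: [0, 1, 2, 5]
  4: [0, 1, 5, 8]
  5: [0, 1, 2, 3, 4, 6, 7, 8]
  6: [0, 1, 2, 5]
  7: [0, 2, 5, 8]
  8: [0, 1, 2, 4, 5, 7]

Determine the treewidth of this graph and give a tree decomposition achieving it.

Treewidth 4.
Bags: B1 = {0, 1, 2, 5, 8}  B2 = {0, 1, 2, 3, 5}  B3 = {0, 1, 4, 5, 8}  B4 = {0, 2, 5, 7, 8}  B5 = {0, 1, 2, 5, 6}
Tree: B1–B2, B1–B3, B1–B4, B1–B5

Every bag has size at most 5, so the width is 5 − 1 = 4 and tw(G) ≤ 4. For the lower bound, the 5 vertices {0, 1, 2, 5, 8} are pairwise adjacent, and any tree decomposition puts a clique entirely inside one bag — forcing width ≥ 4. Therefore the treewidth is 4.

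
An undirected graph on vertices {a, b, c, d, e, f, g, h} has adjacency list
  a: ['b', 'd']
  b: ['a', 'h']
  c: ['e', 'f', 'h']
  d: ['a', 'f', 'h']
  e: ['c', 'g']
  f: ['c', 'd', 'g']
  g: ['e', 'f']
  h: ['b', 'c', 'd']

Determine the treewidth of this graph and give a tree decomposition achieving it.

Every bag has size at most 3, so the width is 3 − 1 = 2 and tw(G) ≤ 2. The edges e–g–f–c–e form a cycle, so G is not a tree and its treewidth is at least 2. The upper and lower bounds meet at 2, so that is the treewidth.

Treewidth 2.
One such decomposition:
Bags: B1 = {c, e, g}  B2 = {c, f, g}  B3 = {c, f, h}  B4 = {d, f, h}  B5 = {b, d, h}  B6 = {a, b, d}
Tree: B1–B2, B2–B3, B3–B4, B4–B5, B5–B6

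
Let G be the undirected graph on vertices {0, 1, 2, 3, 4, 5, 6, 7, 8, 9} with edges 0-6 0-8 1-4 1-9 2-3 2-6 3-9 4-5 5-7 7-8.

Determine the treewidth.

A width-2 tree decomposition is:
Bags: B1 = {2, 3, 9}  B2 = {2, 6, 9}  B3 = {0, 6, 9}  B4 = {0, 8, 9}  B5 = {7, 8, 9}  B6 = {5, 7, 9}  B7 = {4, 5, 9}  B8 = {1, 4, 9}
Tree: B1–B2, B2–B3, B3–B4, B4–B5, B5–B6, B6–B7, B7–B8
Every bag has size at most 3, so the width is 3 − 1 = 2 and tw(G) ≤ 2. The edges 9–3–2–6–0–8–7–5–4–1–9 form a cycle, so G is not a tree and its treewidth is at least 2. Therefore the treewidth is 2.

2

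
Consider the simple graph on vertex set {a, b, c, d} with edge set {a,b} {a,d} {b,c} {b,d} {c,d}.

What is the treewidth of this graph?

2

A width-2 tree decomposition is:
Bags: B1 = {b, c, d}  B2 = {a, b, d}
Tree: B1–B2
The largest bag has 3 vertices, giving width 2; this decomposition certifies tw(G) ≤ 2. On the other hand G contains the 3-clique {b, c, d}. A clique must lie in a single bag of any decomposition, so no decomposition can have width below 2. Hence tw(G) = 2 exactly.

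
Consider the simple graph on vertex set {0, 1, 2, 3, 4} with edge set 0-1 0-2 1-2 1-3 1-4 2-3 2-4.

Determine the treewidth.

2

A width-2 tree decomposition is:
Bags: B1 = {0, 1, 2}  B2 = {1, 2, 4}  B3 = {1, 2, 3}
Tree: B1–B2, B2–B3
The largest bag has 3 vertices, giving width 2; this decomposition certifies tw(G) ≤ 2. On the other hand G contains the 3-clique {0, 1, 2}. A clique must lie in a single bag of any decomposition, so no decomposition can have width below 2. Therefore the treewidth is 2.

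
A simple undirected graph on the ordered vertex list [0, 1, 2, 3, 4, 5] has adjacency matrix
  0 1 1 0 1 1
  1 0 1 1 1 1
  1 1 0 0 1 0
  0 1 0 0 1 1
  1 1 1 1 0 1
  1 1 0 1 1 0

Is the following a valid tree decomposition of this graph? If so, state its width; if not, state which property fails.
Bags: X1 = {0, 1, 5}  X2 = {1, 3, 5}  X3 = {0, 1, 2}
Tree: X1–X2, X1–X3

A tree decomposition must satisfy three properties: every vertex lies in some bag; for every edge, both endpoints lie together in some bag; and for every vertex, the bags containing it form a connected subtree. Here vertex 4 appears in no bag, so the decomposition is invalid.

No — vertex 4 appears in no bag.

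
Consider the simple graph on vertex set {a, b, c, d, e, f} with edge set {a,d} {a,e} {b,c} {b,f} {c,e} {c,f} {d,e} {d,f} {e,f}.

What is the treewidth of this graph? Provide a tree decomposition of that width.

Treewidth 2.
One optimal decomposition is:
Bags: B1 = {c, e, f}  B2 = {b, c, f}  B3 = {d, e, f}  B4 = {a, d, e}
Tree: B1–B2, B1–B3, B3–B4

Every bag has size at most 3, so the width is 3 − 1 = 2 and tw(G) ≤ 2. For the lower bound, the 3 vertices {a, d, e} are pairwise adjacent, and any tree decomposition puts a clique entirely inside one bag — forcing width ≥ 2. Therefore the treewidth is 2.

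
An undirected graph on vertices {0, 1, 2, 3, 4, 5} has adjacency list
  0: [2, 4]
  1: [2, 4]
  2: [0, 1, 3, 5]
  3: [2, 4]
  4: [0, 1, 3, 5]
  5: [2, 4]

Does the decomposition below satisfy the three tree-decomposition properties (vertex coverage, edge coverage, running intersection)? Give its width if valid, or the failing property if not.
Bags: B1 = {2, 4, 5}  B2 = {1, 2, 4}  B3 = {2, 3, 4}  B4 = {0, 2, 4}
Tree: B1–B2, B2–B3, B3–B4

Checking the three conditions: (i) the bags cover all of {0, 1, 2, 3, 4, 5}; (ii) for each edge, some bag contains both endpoints; (iii) the bags containing any fixed vertex form a subtree. All hold, so the decomposition is valid with width 3 − 1 = 2.

Yes; width 2.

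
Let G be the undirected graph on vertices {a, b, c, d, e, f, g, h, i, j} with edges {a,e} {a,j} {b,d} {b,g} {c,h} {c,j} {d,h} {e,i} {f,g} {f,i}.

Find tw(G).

2

A width-2 tree decomposition is:
Bags: B1 = {c, h, j}  B2 = {d, h, j}  B3 = {b, d, j}  B4 = {b, g, j}  B5 = {f, g, j}  B6 = {f, i, j}  B7 = {e, i, j}  B8 = {a, e, j}
Tree: B1–B2, B2–B3, B3–B4, B4–B5, B5–B6, B6–B7, B7–B8
The largest bag has 3 vertices, giving width 2; this decomposition certifies tw(G) ≤ 2. The edges j–c–h–d–b–g–f–i–e–a–j form a cycle, so G is not a tree and its treewidth is at least 2. Combining the bounds, tw(G) = 2.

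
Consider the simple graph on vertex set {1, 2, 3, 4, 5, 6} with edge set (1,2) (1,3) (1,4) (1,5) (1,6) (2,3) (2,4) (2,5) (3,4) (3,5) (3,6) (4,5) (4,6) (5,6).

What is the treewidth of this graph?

A width-4 tree decomposition is:
Bags: B1 = {1, 2, 3, 4, 5}  B2 = {1, 3, 4, 5, 6}
Tree: B1–B2
Each bag holds 5 vertices, so the decomposition has width 4, which upper-bounds the treewidth. On the other hand G contains the 5-clique {1, 2, 3, 4, 5}. A clique must lie in a single bag of any decomposition, so no decomposition can have width below 4. Therefore the treewidth is 4.

4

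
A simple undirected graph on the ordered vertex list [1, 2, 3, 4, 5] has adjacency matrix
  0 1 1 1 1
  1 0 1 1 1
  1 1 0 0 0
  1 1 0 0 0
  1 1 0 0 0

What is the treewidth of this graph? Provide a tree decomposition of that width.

Every bag has size at most 3, so the width is 3 − 1 = 2 and tw(G) ≤ 2. For the lower bound, the 3 vertices {1, 2, 3} are pairwise adjacent, and any tree decomposition puts a clique entirely inside one bag — forcing width ≥ 2. Hence tw(G) = 2 exactly.

Treewidth 2.
One such decomposition:
Bags: B1 = {1, 2, 5}  B2 = {1, 2, 4}  B3 = {1, 2, 3}
Tree: B1–B2, B2–B3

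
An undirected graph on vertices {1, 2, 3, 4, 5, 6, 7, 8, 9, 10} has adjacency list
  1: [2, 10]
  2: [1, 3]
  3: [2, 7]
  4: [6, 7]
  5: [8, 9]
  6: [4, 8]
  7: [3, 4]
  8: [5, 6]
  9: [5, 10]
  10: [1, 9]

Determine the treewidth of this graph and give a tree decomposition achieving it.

Treewidth 2.
Bags: B1 = {4, 6, 8}  B2 = {4, 7, 8}  B3 = {3, 7, 8}  B4 = {2, 3, 8}  B5 = {1, 2, 8}  B6 = {1, 8, 10}  B7 = {8, 9, 10}  B8 = {5, 8, 9}
Tree: B1–B2, B2–B3, B3–B4, B4–B5, B5–B6, B6–B7, B7–B8

The largest bag has 3 vertices, giving width 2; this decomposition certifies tw(G) ≤ 2. The edges 8–6–4–7–3–2–1–10–9–5–8 form a cycle, so G is not a tree and its treewidth is at least 2. Therefore the treewidth is 2.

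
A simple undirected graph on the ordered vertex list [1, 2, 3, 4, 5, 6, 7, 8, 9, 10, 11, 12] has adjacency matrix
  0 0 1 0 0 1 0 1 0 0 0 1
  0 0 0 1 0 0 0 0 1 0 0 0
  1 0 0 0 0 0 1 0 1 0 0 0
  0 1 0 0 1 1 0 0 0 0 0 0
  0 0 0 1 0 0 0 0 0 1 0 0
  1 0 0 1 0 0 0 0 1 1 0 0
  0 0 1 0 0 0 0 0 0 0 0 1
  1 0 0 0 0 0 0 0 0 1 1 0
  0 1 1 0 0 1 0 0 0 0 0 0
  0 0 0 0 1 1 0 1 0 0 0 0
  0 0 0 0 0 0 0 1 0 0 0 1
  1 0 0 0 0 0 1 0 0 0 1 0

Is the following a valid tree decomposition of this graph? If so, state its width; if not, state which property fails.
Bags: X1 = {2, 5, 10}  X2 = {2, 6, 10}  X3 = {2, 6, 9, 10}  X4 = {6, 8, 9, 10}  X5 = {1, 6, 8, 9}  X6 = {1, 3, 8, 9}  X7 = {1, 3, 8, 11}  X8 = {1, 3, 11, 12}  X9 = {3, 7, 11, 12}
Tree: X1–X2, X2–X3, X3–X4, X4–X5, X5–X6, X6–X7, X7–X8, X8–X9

No — vertex 4 appears in no bag.

A tree decomposition must satisfy three properties: every vertex lies in some bag; for every edge, both endpoints lie together in some bag; and for every vertex, the bags containing it form a connected subtree. Here vertex 4 appears in no bag, so the decomposition is invalid.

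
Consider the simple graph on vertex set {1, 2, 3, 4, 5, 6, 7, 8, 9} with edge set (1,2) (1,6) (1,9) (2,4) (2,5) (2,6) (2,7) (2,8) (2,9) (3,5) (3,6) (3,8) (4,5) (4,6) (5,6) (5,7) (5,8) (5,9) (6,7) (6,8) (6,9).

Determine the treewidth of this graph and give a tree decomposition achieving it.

Treewidth 3.
One such decomposition:
Bags: B1 = {2, 4, 5, 6}  B2 = {2, 5, 6, 8}  B3 = {3, 5, 6, 8}  B4 = {2, 5, 6, 9}  B5 = {1, 2, 6, 9}  B6 = {2, 5, 6, 7}
Tree: B1–B2, B2–B3, B2–B4, B4–B5, B4–B6

Each bag holds 4 vertices, so the decomposition has width 3, which upper-bounds the treewidth. On the other hand G contains the 4-clique {1, 2, 6, 9}. A clique must lie in a single bag of any decomposition, so no decomposition can have width below 3. Combining the bounds, tw(G) = 3.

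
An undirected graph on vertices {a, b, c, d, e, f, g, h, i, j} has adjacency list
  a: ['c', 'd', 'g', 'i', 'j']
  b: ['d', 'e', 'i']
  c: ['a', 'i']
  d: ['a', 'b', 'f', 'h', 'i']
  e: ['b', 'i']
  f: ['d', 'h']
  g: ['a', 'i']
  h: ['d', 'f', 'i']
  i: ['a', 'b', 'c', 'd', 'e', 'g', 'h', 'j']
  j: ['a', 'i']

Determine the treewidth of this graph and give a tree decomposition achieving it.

Treewidth 2.
Bags: B1 = {a, d, i}  B2 = {b, d, i}  B3 = {b, e, i}  B4 = {d, h, i}  B5 = {a, i, j}  B6 = {d, f, h}  B7 = {a, g, i}  B8 = {a, c, i}
Tree: B1–B2, B2–B3, B2–B4, B1–B5, B4–B6, B5–B7, B1–B8

The largest bag has 3 vertices, giving width 2; this decomposition certifies tw(G) ≤ 2. On the other hand G contains the 3-clique {d, f, h}. A clique must lie in a single bag of any decomposition, so no decomposition can have width below 2. Combining the bounds, tw(G) = 2.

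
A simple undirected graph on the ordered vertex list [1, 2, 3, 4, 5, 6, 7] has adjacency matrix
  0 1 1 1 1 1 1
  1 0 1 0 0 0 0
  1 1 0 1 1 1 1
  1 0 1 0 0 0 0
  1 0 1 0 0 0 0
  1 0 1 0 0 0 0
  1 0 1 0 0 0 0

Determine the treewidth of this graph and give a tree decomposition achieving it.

The largest bag has 3 vertices, giving width 2; this decomposition certifies tw(G) ≤ 2. Conversely, {1, 2, 3} is a clique of size 3, and the vertices of any clique must share a bag in every tree decomposition; so some bag has ≥ 3 vertices and tw(G) ≥ 2. Combining the bounds, tw(G) = 2.

Treewidth 2.
One optimal decomposition is:
Bags: B1 = {1, 3, 4}  B2 = {1, 3, 5}  B3 = {1, 3, 7}  B4 = {1, 2, 3}  B5 = {1, 3, 6}
Tree: B1–B2, B1–B3, B3–B4, B1–B5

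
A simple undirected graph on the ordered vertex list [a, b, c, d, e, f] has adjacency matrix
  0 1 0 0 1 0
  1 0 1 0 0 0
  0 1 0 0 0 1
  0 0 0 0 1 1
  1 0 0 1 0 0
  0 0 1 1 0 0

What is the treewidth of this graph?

A width-2 tree decomposition is:
Bags: B1 = {d, e, f}  B2 = {c, e, f}  B3 = {b, c, e}  B4 = {a, b, e}
Tree: B1–B2, B2–B3, B3–B4
Each bag holds 3 vertices, so the decomposition has width 2, which upper-bounds the treewidth. The edges e–d–f–c–b–a–e form a cycle, so G is not a tree and its treewidth is at least 2. The upper and lower bounds meet at 2, so that is the treewidth.

2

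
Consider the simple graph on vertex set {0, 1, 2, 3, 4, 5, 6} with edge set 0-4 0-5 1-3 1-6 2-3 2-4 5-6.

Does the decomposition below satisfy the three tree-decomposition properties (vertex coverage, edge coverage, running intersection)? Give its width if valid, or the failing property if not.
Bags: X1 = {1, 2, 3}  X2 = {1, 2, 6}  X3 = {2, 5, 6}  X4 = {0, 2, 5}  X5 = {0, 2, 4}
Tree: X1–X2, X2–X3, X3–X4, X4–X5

Yes; width 2.

Checking the three conditions: (i) the bags cover all of {0, 1, 2, 3, 4, 5, 6}; (ii) for each edge, some bag contains both endpoints; (iii) the bags containing any fixed vertex form a subtree. All hold, so the decomposition is valid with width 3 − 1 = 2.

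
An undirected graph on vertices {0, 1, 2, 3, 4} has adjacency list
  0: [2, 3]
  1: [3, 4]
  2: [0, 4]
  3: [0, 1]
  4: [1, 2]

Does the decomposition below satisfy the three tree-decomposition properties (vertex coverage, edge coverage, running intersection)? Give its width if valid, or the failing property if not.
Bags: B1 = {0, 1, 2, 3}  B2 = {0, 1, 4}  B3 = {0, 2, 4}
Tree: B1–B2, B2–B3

No — bags containing vertex 2 are not connected in the tree.

A tree decomposition must satisfy three properties: every vertex lies in some bag; for every edge, both endpoints lie together in some bag; and for every vertex, the bags containing it form a connected subtree. Here bags containing vertex 2 are not connected in the tree, so the decomposition is invalid.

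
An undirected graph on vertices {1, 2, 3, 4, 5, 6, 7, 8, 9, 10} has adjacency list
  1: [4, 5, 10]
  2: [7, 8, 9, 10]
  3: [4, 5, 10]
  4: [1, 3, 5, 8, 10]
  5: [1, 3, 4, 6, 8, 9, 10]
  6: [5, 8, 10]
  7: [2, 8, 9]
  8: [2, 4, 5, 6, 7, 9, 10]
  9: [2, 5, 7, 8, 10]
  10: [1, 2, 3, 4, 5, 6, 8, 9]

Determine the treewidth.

3

A width-3 tree decomposition is:
Bags: B1 = {1, 4, 5, 10}  B2 = {3, 4, 5, 10}  B3 = {4, 5, 8, 10}  B4 = {5, 8, 9, 10}  B5 = {2, 8, 9, 10}  B6 = {2, 7, 8, 9}  B7 = {5, 6, 8, 10}
Tree: B1–B2, B2–B3, B3–B4, B4–B5, B5–B6, B3–B7
Every bag has size at most 4, so the width is 4 − 1 = 3 and tw(G) ≤ 3. Conversely, {2, 8, 9, 10} is a clique of size 4, and the vertices of any clique must share a bag in every tree decomposition; so some bag has ≥ 4 vertices and tw(G) ≥ 3. Combining the bounds, tw(G) = 3.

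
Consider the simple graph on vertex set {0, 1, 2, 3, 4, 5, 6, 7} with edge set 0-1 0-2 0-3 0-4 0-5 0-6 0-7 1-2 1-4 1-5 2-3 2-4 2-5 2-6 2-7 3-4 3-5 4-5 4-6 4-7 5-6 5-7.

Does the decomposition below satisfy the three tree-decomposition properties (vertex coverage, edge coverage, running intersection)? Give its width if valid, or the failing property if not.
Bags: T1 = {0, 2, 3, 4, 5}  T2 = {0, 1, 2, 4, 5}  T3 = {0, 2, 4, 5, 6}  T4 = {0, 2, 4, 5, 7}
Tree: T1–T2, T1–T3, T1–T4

Yes; width 4.

Every vertex of G appears in some bag (union = {0, 1, 2, 3, 4, 5, 6, 7}); every edge is covered by a bag; and for each vertex v the set of bags containing v is connected in the bag tree. The decomposition is therefore valid. The largest bag has 5 vertices, so the width is 4.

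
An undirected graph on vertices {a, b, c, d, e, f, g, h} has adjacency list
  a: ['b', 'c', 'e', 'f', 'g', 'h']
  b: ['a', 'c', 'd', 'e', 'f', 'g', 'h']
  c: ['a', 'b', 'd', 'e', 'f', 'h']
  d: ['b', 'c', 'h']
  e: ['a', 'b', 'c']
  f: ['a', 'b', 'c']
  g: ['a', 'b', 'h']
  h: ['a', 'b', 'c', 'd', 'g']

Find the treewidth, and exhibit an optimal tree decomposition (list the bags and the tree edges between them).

Treewidth 3.
One such decomposition:
Bags: B1 = {a, b, c, f}  B2 = {a, b, c, h}  B3 = {a, b, g, h}  B4 = {b, c, d, h}  B5 = {a, b, c, e}
Tree: B1–B2, B2–B3, B2–B4, B2–B5

Every bag has size at most 4, so the width is 4 − 1 = 3 and tw(G) ≤ 3. On the other hand G contains the 4-clique {a, b, g, h}. A clique must lie in a single bag of any decomposition, so no decomposition can have width below 3. Hence tw(G) = 3 exactly.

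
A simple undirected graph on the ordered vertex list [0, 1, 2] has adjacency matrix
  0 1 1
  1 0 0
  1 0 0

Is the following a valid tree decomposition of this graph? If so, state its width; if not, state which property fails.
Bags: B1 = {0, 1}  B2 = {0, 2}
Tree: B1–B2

Yes; width 1.

Vertex coverage: the bags together contain {0, 1, 2}, the full vertex set. Edge coverage: each edge of G has both endpoints in at least one bag. Running intersection: for every vertex, the bags containing it form a connected subtree. All three properties hold, so this is a valid tree decomposition of width max|bag| − 1 = 1, and hence tw(G) ≤ 1.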